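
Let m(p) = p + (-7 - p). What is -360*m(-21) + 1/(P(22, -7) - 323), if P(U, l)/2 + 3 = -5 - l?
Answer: 818999/325 ≈ 2520.0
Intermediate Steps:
m(p) = -7
P(U, l) = -16 - 2*l (P(U, l) = -6 + 2*(-5 - l) = -6 + (-10 - 2*l) = -16 - 2*l)
-360*m(-21) + 1/(P(22, -7) - 323) = -360*(-7) + 1/((-16 - 2*(-7)) - 323) = 2520 + 1/((-16 + 14) - 323) = 2520 + 1/(-2 - 323) = 2520 + 1/(-325) = 2520 - 1/325 = 818999/325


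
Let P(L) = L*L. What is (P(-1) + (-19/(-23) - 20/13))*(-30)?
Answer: -2580/299 ≈ -8.6288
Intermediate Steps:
P(L) = L**2
(P(-1) + (-19/(-23) - 20/13))*(-30) = ((-1)**2 + (-19/(-23) - 20/13))*(-30) = (1 + (-19*(-1/23) - 20*1/13))*(-30) = (1 + (19/23 - 20/13))*(-30) = (1 - 213/299)*(-30) = (86/299)*(-30) = -2580/299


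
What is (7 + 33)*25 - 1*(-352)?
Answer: 1352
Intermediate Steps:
(7 + 33)*25 - 1*(-352) = 40*25 + 352 = 1000 + 352 = 1352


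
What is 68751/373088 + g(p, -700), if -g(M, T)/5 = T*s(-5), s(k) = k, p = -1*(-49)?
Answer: -6528971249/373088 ≈ -17500.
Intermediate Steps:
p = 49
g(M, T) = 25*T (g(M, T) = -5*T*(-5) = -(-25)*T = 25*T)
68751/373088 + g(p, -700) = 68751/373088 + 25*(-700) = 68751*(1/373088) - 17500 = 68751/373088 - 17500 = -6528971249/373088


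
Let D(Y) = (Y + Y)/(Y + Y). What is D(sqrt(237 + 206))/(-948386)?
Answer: -1/948386 ≈ -1.0544e-6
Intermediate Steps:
D(Y) = 1 (D(Y) = (2*Y)/((2*Y)) = (2*Y)*(1/(2*Y)) = 1)
D(sqrt(237 + 206))/(-948386) = 1/(-948386) = 1*(-1/948386) = -1/948386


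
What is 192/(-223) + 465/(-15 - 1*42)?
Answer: -38213/4237 ≈ -9.0189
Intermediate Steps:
192/(-223) + 465/(-15 - 1*42) = 192*(-1/223) + 465/(-15 - 42) = -192/223 + 465/(-57) = -192/223 + 465*(-1/57) = -192/223 - 155/19 = -38213/4237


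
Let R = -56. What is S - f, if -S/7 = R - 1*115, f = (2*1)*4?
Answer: 1189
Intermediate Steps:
f = 8 (f = 2*4 = 8)
S = 1197 (S = -7*(-56 - 1*115) = -7*(-56 - 115) = -7*(-171) = 1197)
S - f = 1197 - 1*8 = 1197 - 8 = 1189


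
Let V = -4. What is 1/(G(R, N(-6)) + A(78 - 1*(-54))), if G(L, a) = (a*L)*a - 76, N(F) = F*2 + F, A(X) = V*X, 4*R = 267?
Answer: 1/21023 ≈ 4.7567e-5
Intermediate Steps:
R = 267/4 (R = (¼)*267 = 267/4 ≈ 66.750)
A(X) = -4*X
N(F) = 3*F (N(F) = 2*F + F = 3*F)
G(L, a) = -76 + L*a² (G(L, a) = (L*a)*a - 76 = L*a² - 76 = -76 + L*a²)
1/(G(R, N(-6)) + A(78 - 1*(-54))) = 1/((-76 + 267*(3*(-6))²/4) - 4*(78 - 1*(-54))) = 1/((-76 + (267/4)*(-18)²) - 4*(78 + 54)) = 1/((-76 + (267/4)*324) - 4*132) = 1/((-76 + 21627) - 528) = 1/(21551 - 528) = 1/21023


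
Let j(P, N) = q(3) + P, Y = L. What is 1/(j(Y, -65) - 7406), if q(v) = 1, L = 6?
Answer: -1/7399 ≈ -0.00013515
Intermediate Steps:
Y = 6
j(P, N) = 1 + P
1/(j(Y, -65) - 7406) = 1/((1 + 6) - 7406) = 1/(7 - 7406) = 1/(-7399) = -1/7399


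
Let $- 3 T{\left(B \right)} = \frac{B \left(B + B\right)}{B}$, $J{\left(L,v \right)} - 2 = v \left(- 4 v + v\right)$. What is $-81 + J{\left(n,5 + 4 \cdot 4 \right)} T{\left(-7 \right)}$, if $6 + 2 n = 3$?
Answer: $- \frac{18737}{3} \approx -6245.7$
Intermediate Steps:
$n = - \frac{3}{2}$ ($n = -3 + \frac{1}{2} \cdot 3 = -3 + \frac{3}{2} = - \frac{3}{2} \approx -1.5$)
$J{\left(L,v \right)} = 2 - 3 v^{2}$ ($J{\left(L,v \right)} = 2 + v \left(- 4 v + v\right) = 2 + v \left(- 3 v\right) = 2 - 3 v^{2}$)
$T{\left(B \right)} = - \frac{2 B}{3}$ ($T{\left(B \right)} = - \frac{B \left(B + B\right) \frac{1}{B}}{3} = - \frac{B 2 B \frac{1}{B}}{3} = - \frac{2 B^{2} \frac{1}{B}}{3} = - \frac{2 B}{3}$)
$-81 + J{\left(n,5 + 4 \cdot 4 \right)} T{\left(-7 \right)} = -81 + \left(2 - 3 \left(5 + 4 \cdot 4\right)^{2}\right) \left(\left(- \frac{2}{3}\right) \left(-7\right)\right) = -81 + \left(2 - 3 \left(5 + 16\right)^{2}\right) \frac{14}{3} = -81 + \left(2 - 3 \cdot 21^{2}\right) \frac{14}{3} = -81 + \left(2 - 1323\right) \frac{14}{3} = -81 - \frac{18494}{3} = - \frac{18737}{3}$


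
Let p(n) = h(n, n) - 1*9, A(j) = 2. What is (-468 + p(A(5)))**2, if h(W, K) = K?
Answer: 225625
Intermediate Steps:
p(n) = -9 + n (p(n) = n - 1*9 = n - 9 = -9 + n)
(-468 + p(A(5)))**2 = (-468 + (-9 + 2))**2 = (-468 - 7)**2 = (-475)**2 = 225625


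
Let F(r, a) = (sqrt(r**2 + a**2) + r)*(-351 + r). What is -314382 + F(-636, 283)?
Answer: 313350 - 987*sqrt(484585) ≈ -3.7372e+5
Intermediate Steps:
F(r, a) = (-351 + r)*(r + sqrt(a**2 + r**2)) (F(r, a) = (sqrt(a**2 + r**2) + r)*(-351 + r) = (r + sqrt(a**2 + r**2))*(-351 + r) = (-351 + r)*(r + sqrt(a**2 + r**2)))
-314382 + F(-636, 283) = -314382 + ((-636)**2 - 351*(-636) - 351*sqrt(283**2 + (-636)**2) - 636*sqrt(283**2 + (-636)**2)) = -314382 + (404496 + 223236 - 351*sqrt(80089 + 404496) - 636*sqrt(80089 + 404496)) = -314382 + (404496 + 223236 - 351*sqrt(484585) - 636*sqrt(484585)) = -314382 + (627732 - 987*sqrt(484585)) = 313350 - 987*sqrt(484585)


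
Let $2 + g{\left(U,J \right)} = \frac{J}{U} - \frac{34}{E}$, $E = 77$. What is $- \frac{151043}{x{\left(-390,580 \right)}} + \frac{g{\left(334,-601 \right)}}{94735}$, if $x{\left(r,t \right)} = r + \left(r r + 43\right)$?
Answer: $- \frac{52573845821621}{52818601351670} \approx -0.99537$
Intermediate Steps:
$x{\left(r,t \right)} = 43 + r + r^{2}$ ($x{\left(r,t \right)} = r + \left(r^{2} + 43\right) = r + \left(43 + r^{2}\right) = 43 + r + r^{2}$)
$g{\left(U,J \right)} = - \frac{188}{77} + \frac{J}{U}$ ($g{\left(U,J \right)} = -2 + \left(\frac{J}{U} - \frac{34}{77}\right) = -2 + \left(- \frac{34}{77} + \frac{J}{U}\right) = - \frac{188}{77} + \frac{J}{U}$)
$- \frac{151043}{x{\left(-390,580 \right)}} + \frac{g{\left(334,-601 \right)}}{94735} = - \frac{151043}{43 - 390 + \left(-390\right)^{2}} + \frac{- \frac{188}{77} - \frac{601}{334}}{94735} = - \frac{151043}{43 - 390 + 152100} + \left(- \frac{188}{77} - \frac{601}{334}\right) \frac{1}{94735} = - \frac{151043}{151753} + \left(- \frac{188}{77} - \frac{601}{334}\right) \frac{1}{94735} = \left(-151043\right) \frac{1}{151753} - \frac{109069}{2436394730} = - \frac{151043}{151753} - \frac{109069}{2436394730} = - \frac{52573845821621}{52818601351670}$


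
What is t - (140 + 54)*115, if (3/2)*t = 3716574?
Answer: 2455406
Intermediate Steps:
t = 2477716 (t = (2/3)*3716574 = 2477716)
t - (140 + 54)*115 = 2477716 - (140 + 54)*115 = 2477716 - 194*115 = 2477716 - 1*22310 = 2477716 - 22310 = 2455406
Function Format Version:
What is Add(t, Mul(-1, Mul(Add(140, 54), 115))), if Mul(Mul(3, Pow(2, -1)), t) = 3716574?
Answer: 2455406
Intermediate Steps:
t = 2477716 (t = Mul(Rational(2, 3), 3716574) = 2477716)
Add(t, Mul(-1, Mul(Add(140, 54), 115))) = Add(2477716, Mul(-1, Mul(Add(140, 54), 115))) = Add(2477716, Mul(-1, Mul(194, 115))) = Add(2477716, Mul(-1, 22310)) = Add(2477716, -22310) = 2455406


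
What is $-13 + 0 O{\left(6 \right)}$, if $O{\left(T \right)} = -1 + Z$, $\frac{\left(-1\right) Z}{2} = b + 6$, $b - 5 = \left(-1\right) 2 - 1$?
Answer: $-13$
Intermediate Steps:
$b = 2$ ($b = 5 - 3 = 2$)
$Z = -16$ ($Z = - 2 \left(2 + 6\right) = \left(-2\right) 8 = -16$)
$O{\left(T \right)} = -17$ ($O{\left(T \right)} = -1 - 16 = -17$)
$-13 + 0 O{\left(6 \right)} = -13 + 0 \left(-17\right) = -13 + 0 = -13$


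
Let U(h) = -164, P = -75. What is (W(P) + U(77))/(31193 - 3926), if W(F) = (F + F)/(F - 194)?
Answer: -43966/7334823 ≈ -0.0059941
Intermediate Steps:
W(F) = 2*F/(-194 + F) (W(F) = (2*F)/(-194 + F) = 2*F/(-194 + F))
(W(P) + U(77))/(31193 - 3926) = (2*(-75)/(-194 - 75) - 164)/(31193 - 3926) = (2*(-75)/(-269) - 164)/27267 = (2*(-75)*(-1/269) - 164)*(1/27267) = (150/269 - 164)*(1/27267) = -43966/269*1/27267 = -43966/7334823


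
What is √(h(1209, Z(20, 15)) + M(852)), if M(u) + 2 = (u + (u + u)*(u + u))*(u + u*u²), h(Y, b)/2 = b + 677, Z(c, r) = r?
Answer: √1796329402697462 ≈ 4.2383e+7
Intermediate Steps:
h(Y, b) = 1354 + 2*b (h(Y, b) = 2*(b + 677) = 2*(677 + b) = 1354 + 2*b)
M(u) = -2 + (u + u³)*(u + 4*u²) (M(u) = -2 + (u + (u + u)*(u + u))*(u + u*u²) = -2 + (u + (2*u)*(2*u))*(u + u³) = -2 + (u + 4*u²)*(u + u³) = -2 + (u + u³)*(u + 4*u²))
√(h(1209, Z(20, 15)) + M(852)) = √((1354 + 2*15) + (-2 + 852² + 852⁴ + 4*852³ + 4*852⁵)) = √((1354 + 30) + (-2 + 725904 + 526936617216 + 4*618470208 + 4*448949997868032)) = √(1384 + (-2 + 725904 + 526936617216 + 2473880832 + 1795799991472128)) = √(1384 + 1796329402696078) = √1796329402697462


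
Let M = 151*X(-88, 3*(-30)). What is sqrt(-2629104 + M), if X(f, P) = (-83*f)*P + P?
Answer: I*sqrt(101904054) ≈ 10095.0*I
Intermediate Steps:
X(f, P) = P - 83*P*f (X(f, P) = -83*P*f + P = P - 83*P*f)
M = -99274950 (M = 151*((3*(-30))*(1 - 83*(-88))) = 151*(-90*(1 + 7304)) = 151*(-90*7305) = 151*(-657450) = -99274950)
sqrt(-2629104 + M) = sqrt(-2629104 - 99274950) = sqrt(-101904054) = I*sqrt(101904054)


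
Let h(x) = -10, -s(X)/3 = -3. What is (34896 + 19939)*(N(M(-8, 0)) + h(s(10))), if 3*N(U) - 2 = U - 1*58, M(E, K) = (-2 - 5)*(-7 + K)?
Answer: -2028895/3 ≈ -6.7630e+5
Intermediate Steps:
s(X) = 9 (s(X) = -3*(-3) = 9)
M(E, K) = 49 - 7*K (M(E, K) = -7*(-7 + K) = 49 - 7*K)
N(U) = -56/3 + U/3 (N(U) = ⅔ + (U - 1*58)/3 = ⅔ + (U - 58)/3 = ⅔ + (-58 + U)/3 = ⅔ + (-58/3 + U/3) = -56/3 + U/3)
(34896 + 19939)*(N(M(-8, 0)) + h(s(10))) = (34896 + 19939)*((-56/3 + (49 - 7*0)/3) - 10) = 54835*((-56/3 + (49 + 0)/3) - 10) = 54835*((-56/3 + (⅓)*49) - 10) = 54835*((-56/3 + 49/3) - 10) = 54835*(-7/3 - 10) = 54835*(-37/3) = -2028895/3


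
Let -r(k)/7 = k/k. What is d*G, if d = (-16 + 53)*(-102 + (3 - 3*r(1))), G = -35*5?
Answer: 505050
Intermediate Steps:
G = -175
r(k) = -7 (r(k) = -7*k/k = -7*1 = -7)
d = -2886 (d = (-16 + 53)*(-102 + (3 - 3*(-7))) = 37*(-102 + (3 + 21)) = 37*(-102 + 24) = 37*(-78) = -2886)
d*G = -2886*(-175) = 505050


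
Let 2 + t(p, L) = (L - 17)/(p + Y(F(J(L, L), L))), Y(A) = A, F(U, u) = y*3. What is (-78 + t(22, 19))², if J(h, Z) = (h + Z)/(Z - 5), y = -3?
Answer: 1077444/169 ≈ 6375.4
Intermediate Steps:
J(h, Z) = (Z + h)/(-5 + Z)
F(U, u) = -9 (F(U, u) = -3*3 = -9)
t(p, L) = -2 + (-17 + L)/(-9 + p) (t(p, L) = -2 + (L - 17)/(p - 9) = -2 + (-17 + L)/(-9 + p))
(-78 + t(22, 19))² = (-78 + (1 + 19 - 2*22)/(-9 + 22))² = (-78 + (1 + 19 - 44)/13)² = (-78 + (1/13)*(-24))² = (-78 - 24/13)² = (-1038/13)² = 1077444/169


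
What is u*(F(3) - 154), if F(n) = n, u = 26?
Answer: -3926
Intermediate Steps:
u*(F(3) - 154) = 26*(3 - 154) = 26*(-151) = -3926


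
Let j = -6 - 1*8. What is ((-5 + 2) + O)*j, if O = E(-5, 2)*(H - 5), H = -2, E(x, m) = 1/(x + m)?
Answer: 28/3 ≈ 9.3333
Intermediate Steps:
E(x, m) = 1/(m + x)
j = -14 (j = -6 - 8 = -14)
O = 7/3 (O = (-2 - 5)/(2 - 5) = -7/(-3) = -1/3*(-7) = 7/3 ≈ 2.3333)
((-5 + 2) + O)*j = ((-5 + 2) + 7/3)*(-14) = (-3 + 7/3)*(-14) = -2/3*(-14) = 28/3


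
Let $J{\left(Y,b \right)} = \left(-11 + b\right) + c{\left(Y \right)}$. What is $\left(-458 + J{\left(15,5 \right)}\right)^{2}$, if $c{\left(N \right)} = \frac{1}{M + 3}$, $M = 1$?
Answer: $\frac{3441025}{16} \approx 2.1506 \cdot 10^{5}$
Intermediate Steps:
$c{\left(N \right)} = \frac{1}{4}$ ($c{\left(N \right)} = \frac{1}{1 + 3} = \frac{1}{4}$)
$J{\left(Y,b \right)} = - \frac{43}{4} + b$ ($J{\left(Y,b \right)} = \left(-11 + b\right) + \frac{1}{4} = - \frac{43}{4} + b$)
$\left(-458 + J{\left(15,5 \right)}\right)^{2} = \left(-458 + \left(- \frac{43}{4} + 5\right)\right)^{2} = \left(-458 - \frac{23}{4}\right)^{2} = \left(- \frac{1855}{4}\right)^{2} = \frac{3441025}{16}$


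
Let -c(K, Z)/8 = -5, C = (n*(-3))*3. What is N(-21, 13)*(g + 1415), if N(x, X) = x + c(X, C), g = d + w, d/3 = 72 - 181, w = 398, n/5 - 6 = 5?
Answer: 28234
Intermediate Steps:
n = 55 (n = 30 + 5*5 = 30 + 25 = 55)
C = -495 (C = (55*(-3))*3 = -165*3 = -495)
c(K, Z) = 40 (c(K, Z) = -8*(-5) = 40)
d = -327 (d = 3*(72 - 181) = 3*(-109) = -327)
g = 71 (g = -327 + 398 = 71)
N(x, X) = 40 + x (N(x, X) = x + 40 = 40 + x)
N(-21, 13)*(g + 1415) = (40 - 21)*(71 + 1415) = 19*1486 = 28234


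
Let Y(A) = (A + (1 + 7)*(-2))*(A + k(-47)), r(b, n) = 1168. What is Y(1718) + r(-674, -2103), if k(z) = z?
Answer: 2845210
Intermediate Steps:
Y(A) = (-47 + A)*(-16 + A) (Y(A) = (A + (1 + 7)*(-2))*(A - 47) = (A + 8*(-2))*(-47 + A) = (A - 16)*(-47 + A) = (-16 + A)*(-47 + A) = (-47 + A)*(-16 + A))
Y(1718) + r(-674, -2103) = (752 + 1718² - 63*1718) + 1168 = (752 + 2951524 - 108234) + 1168 = 2844042 + 1168 = 2845210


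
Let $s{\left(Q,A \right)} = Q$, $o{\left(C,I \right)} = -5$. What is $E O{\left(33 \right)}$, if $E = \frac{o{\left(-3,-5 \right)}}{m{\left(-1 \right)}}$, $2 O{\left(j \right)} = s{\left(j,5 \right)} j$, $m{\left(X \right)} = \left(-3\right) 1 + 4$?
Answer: $- \frac{5445}{2} \approx -2722.5$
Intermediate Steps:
$m{\left(X \right)} = 1$ ($m{\left(X \right)} = -3 + 4 = 1$)
$O{\left(j \right)} = \frac{j^{2}}{2}$ ($O{\left(j \right)} = \frac{j j}{2} = \frac{j^{2}}{2}$)
$E = -5$ ($E = - \frac{5}{1} = \left(-5\right) 1 = -5$)
$E O{\left(33 \right)} = - 5 \frac{33^{2}}{2} = - 5 \cdot \frac{1}{2} \cdot 1089 = \left(-5\right) \frac{1089}{2} = - \frac{5445}{2}$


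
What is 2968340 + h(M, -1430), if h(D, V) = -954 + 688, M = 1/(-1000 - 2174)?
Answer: 2968074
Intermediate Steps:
M = -1/3174 (M = 1/(-3174) = -1/3174 ≈ -0.00031506)
h(D, V) = -266
2968340 + h(M, -1430) = 2968340 - 266 = 2968074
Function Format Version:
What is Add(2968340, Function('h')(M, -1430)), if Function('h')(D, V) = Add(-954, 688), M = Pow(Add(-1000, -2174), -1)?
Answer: 2968074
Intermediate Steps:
M = Rational(-1, 3174) (M = Pow(-3174, -1) = Rational(-1, 3174) ≈ -0.00031506)
Function('h')(D, V) = -266
Add(2968340, Function('h')(M, -1430)) = Add(2968340, -266) = 2968074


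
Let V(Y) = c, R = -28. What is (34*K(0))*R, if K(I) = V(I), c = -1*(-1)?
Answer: -952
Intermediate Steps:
c = 1
V(Y) = 1
K(I) = 1
(34*K(0))*R = (34*1)*(-28) = 34*(-28) = -952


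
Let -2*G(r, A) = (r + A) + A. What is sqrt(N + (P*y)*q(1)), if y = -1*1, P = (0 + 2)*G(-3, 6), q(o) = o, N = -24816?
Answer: I*sqrt(24807) ≈ 157.5*I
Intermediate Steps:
G(r, A) = -A - r/2 (G(r, A) = -((r + A) + A)/2 = -((A + r) + A)/2 = -(r + 2*A)/2 = -A - r/2)
P = -9 (P = (0 + 2)*(-1*6 - 1/2*(-3)) = 2*(-6 + 3/2) = 2*(-9/2) = -9)
y = -1
sqrt(N + (P*y)*q(1)) = sqrt(-24816 - 9*(-1)*1) = sqrt(-24816 + 9*1) = sqrt(-24816 + 9) = sqrt(-24807) = I*sqrt(24807)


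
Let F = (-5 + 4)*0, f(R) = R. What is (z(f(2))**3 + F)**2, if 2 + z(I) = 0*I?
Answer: 64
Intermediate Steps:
z(I) = -2 (z(I) = -2 + 0*I = -2 + 0 = -2)
F = 0 (F = -1*0 = 0)
(z(f(2))**3 + F)**2 = ((-2)**3 + 0)**2 = (-8 + 0)**2 = (-8)**2 = 64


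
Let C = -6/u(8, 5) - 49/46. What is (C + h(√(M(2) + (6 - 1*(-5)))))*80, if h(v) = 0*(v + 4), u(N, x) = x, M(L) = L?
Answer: -4168/23 ≈ -181.22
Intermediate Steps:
h(v) = 0 (h(v) = 0*(4 + v) = 0)
C = -521/230 (C = -6/5 - 49/46 = -521/230 ≈ -2.2652)
(C + h(√(M(2) + (6 - 1*(-5)))))*80 = (-521/230 + 0)*80 = -521/230*80 = -4168/23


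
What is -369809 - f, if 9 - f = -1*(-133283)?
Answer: -236535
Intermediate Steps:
f = -133274 (f = 9 - (-1)*(-133283) = 9 - 1*133283 = 9 - 133283 = -133274)
-369809 - f = -369809 - 1*(-133274) = -369809 + 133274 = -236535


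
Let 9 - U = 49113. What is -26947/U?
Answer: 26947/49104 ≈ 0.54877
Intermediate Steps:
U = -49104 (U = 9 - 1*49113 = 9 - 49113 = -49104)
-26947/U = -26947/(-49104) = -26947*(-1/49104) = 26947/49104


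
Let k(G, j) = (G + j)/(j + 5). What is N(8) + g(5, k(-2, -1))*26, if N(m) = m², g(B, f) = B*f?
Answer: -67/2 ≈ -33.500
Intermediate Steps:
k(G, j) = (G + j)/(5 + j)
N(8) + g(5, k(-2, -1))*26 = 8² + (5*((-2 - 1)/(5 - 1)))*26 = 64 + (5*(-3/4))*26 = 64 + (5*((¼)*(-3)))*26 = 64 + (5*(-¾))*26 = 64 - 15/4*26 = 64 - 195/2 = -67/2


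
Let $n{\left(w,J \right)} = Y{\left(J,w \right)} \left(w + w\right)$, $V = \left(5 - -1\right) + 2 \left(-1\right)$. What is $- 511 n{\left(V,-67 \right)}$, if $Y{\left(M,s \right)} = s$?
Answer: $-16352$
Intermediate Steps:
$V = 4$ ($V = \left(5 + 1\right) - 2 = 6 - 2 = 4$)
$n{\left(w,J \right)} = 2 w^{2}$ ($n{\left(w,J \right)} = w \left(w + w\right) = w 2 w = 2 w^{2}$)
$- 511 n{\left(V,-67 \right)} = - 511 \cdot 2 \cdot 4^{2} = - 511 \cdot 2 \cdot 16 = \left(-511\right) 32 = -16352$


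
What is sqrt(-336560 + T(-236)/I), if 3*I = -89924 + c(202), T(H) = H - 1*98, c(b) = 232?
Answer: I*sqrt(676877237789114)/44846 ≈ 580.14*I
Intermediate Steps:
T(H) = -98 + H (T(H) = H - 98 = -98 + H)
I = -89692/3 (I = (-89924 + 232)/3 = (1/3)*(-89692) = -89692/3 ≈ -29897.)
sqrt(-336560 + T(-236)/I) = sqrt(-336560 + (-98 - 236)/(-89692/3)) = sqrt(-336560 - 334*(-3/89692)) = sqrt(-336560 + 501/44846) = sqrt(-15093369259/44846) = I*sqrt(676877237789114)/44846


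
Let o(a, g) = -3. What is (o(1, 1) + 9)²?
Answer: 36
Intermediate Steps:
(o(1, 1) + 9)² = (-3 + 9)² = 6² = 36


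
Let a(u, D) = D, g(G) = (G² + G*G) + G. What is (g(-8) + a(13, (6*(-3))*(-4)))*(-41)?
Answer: -7872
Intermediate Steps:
g(G) = G + 2*G² (g(G) = (G² + G²) + G = 2*G² + G = G + 2*G²)
(g(-8) + a(13, (6*(-3))*(-4)))*(-41) = (-8*(1 + 2*(-8)) + (6*(-3))*(-4))*(-41) = (-8*(1 - 16) - 18*(-4))*(-41) = (-8*(-15) + 72)*(-41) = (120 + 72)*(-41) = 192*(-41) = -7872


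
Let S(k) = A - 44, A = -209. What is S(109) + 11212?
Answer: 10959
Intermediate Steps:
S(k) = -253 (S(k) = -209 - 44 = -253)
S(109) + 11212 = -253 + 11212 = 10959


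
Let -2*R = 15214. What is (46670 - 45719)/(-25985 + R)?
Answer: -951/33592 ≈ -0.028310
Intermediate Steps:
R = -7607 (R = -½*15214 = -7607)
(46670 - 45719)/(-25985 + R) = (46670 - 45719)/(-25985 - 7607) = 951/(-33592) = 951*(-1/33592) = -951/33592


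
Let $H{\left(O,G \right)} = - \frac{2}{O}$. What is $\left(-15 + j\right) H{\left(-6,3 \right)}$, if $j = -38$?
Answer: $- \frac{53}{3} \approx -17.667$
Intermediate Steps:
$\left(-15 + j\right) H{\left(-6,3 \right)} = \left(-15 - 38\right) \left(- \frac{2}{-6}\right) = - 53 \left(\left(-2\right) \left(- \frac{1}{6}\right)\right) = \left(-53\right) \frac{1}{3} = - \frac{53}{3}$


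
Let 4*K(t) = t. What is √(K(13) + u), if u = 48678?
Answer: 5*√7789/2 ≈ 220.64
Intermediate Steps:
K(t) = t/4
√(K(13) + u) = √((¼)*13 + 48678) = √(13/4 + 48678) = √(194725/4) = 5*√7789/2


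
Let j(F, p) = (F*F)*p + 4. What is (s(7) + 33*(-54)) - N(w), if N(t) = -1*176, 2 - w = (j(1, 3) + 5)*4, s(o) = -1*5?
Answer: -1611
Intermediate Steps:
j(F, p) = 4 + p*F² (j(F, p) = F²*p + 4 = p*F² + 4 = 4 + p*F²)
s(o) = -5
w = -46 (w = 2 - ((4 + 3*1²) + 5)*4 = 2 - ((4 + 3*1) + 5)*4 = 2 - ((4 + 3) + 5)*4 = 2 - (7 + 5)*4 = 2 - 12*4 = 2 - 1*48 = 2 - 48 = -46)
N(t) = -176
(s(7) + 33*(-54)) - N(w) = (-5 + 33*(-54)) - 1*(-176) = (-5 - 1782) + 176 = -1787 + 176 = -1611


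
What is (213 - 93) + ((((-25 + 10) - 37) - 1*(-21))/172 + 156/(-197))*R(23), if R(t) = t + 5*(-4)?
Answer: 3967263/33884 ≈ 117.08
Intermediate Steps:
R(t) = -20 + t (R(t) = t - 20 = -20 + t)
(213 - 93) + ((((-25 + 10) - 37) - 1*(-21))/172 + 156/(-197))*R(23) = (213 - 93) + ((((-25 + 10) - 37) - 1*(-21))/172 + 156/(-197))*(-20 + 23) = 120 + (((-15 - 37) + 21)*(1/172) + 156*(-1/197))*3 = 120 + ((-52 + 21)*(1/172) - 156/197)*3 = 120 + (-31*1/172 - 156/197)*3 = 120 + (-31/172 - 156/197)*3 = 120 - 32939/33884*3 = 120 - 98817/33884 = 3967263/33884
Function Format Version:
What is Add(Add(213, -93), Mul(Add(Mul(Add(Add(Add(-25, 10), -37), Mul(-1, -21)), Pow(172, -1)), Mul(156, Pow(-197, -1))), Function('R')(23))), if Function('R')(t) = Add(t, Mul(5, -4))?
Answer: Rational(3967263, 33884) ≈ 117.08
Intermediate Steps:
Function('R')(t) = Add(-20, t) (Function('R')(t) = Add(t, -20) = Add(-20, t))
Add(Add(213, -93), Mul(Add(Mul(Add(Add(Add(-25, 10), -37), Mul(-1, -21)), Pow(172, -1)), Mul(156, Pow(-197, -1))), Function('R')(23))) = Add(Add(213, -93), Mul(Add(Mul(Add(Add(Add(-25, 10), -37), Mul(-1, -21)), Pow(172, -1)), Mul(156, Pow(-197, -1))), Add(-20, 23))) = Add(120, Mul(Add(Mul(Add(Add(-15, -37), 21), Rational(1, 172)), Mul(156, Rational(-1, 197))), 3)) = Add(120, Mul(Add(Mul(Add(-52, 21), Rational(1, 172)), Rational(-156, 197)), 3)) = Add(120, Mul(Add(Mul(-31, Rational(1, 172)), Rational(-156, 197)), 3)) = Add(120, Mul(Add(Rational(-31, 172), Rational(-156, 197)), 3)) = Add(120, Mul(Rational(-32939, 33884), 3)) = Add(120, Rational(-98817, 33884)) = Rational(3967263, 33884)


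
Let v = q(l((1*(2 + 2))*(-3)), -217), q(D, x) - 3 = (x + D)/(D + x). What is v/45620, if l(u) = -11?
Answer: 1/11405 ≈ 8.7681e-5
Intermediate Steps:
q(D, x) = 4 (q(D, x) = 3 + (x + D)/(D + x) = 3 + (D + x)/(D + x) = 3 + 1 = 4)
v = 4
v/45620 = 4/45620 = 4*(1/45620) = 1/11405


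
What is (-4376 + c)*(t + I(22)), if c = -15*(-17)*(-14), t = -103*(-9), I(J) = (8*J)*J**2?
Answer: -684238006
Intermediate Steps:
I(J) = 8*J**3
t = 927
c = -3570 (c = 255*(-14) = -3570)
(-4376 + c)*(t + I(22)) = (-4376 - 3570)*(927 + 8*22**3) = -7946*(927 + 8*10648) = -7946*(927 + 85184) = -7946*86111 = -684238006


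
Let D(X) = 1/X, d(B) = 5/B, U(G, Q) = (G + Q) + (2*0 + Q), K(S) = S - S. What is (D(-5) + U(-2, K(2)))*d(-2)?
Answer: 11/2 ≈ 5.5000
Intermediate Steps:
K(S) = 0
U(G, Q) = G + 2*Q (U(G, Q) = (G + Q) + (0 + Q) = (G + Q) + Q = G + 2*Q)
(D(-5) + U(-2, K(2)))*d(-2) = (1/(-5) + (-2 + 2*0))*(5/(-2)) = (-⅕ + (-2 + 0))*(5*(-½)) = (-⅕ - 2)*(-5/2) = -11/5*(-5/2) = 11/2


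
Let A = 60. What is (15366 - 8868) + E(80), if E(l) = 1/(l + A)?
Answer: 909721/140 ≈ 6498.0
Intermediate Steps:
E(l) = 1/(60 + l) (E(l) = 1/(l + 60) = 1/(60 + l))
(15366 - 8868) + E(80) = (15366 - 8868) + 1/(60 + 80) = 6498 + 1/140 = 909721/140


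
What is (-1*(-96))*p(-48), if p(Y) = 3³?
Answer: 2592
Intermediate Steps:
p(Y) = 27
(-1*(-96))*p(-48) = -1*(-96)*27 = 96*27 = 2592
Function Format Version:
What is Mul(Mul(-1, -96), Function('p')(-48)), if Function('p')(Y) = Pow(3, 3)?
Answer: 2592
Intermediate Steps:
Function('p')(Y) = 27
Mul(Mul(-1, -96), Function('p')(-48)) = Mul(Mul(-1, -96), 27) = Mul(96, 27) = 2592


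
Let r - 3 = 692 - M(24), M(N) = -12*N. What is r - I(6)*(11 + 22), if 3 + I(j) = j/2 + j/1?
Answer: 785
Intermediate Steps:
I(j) = -3 + 3*j/2 (I(j) = -3 + (j/2 + j/1) = -3 + (j*(½) + j*1) = -3 + (j/2 + j) = -3 + 3*j/2)
r = 983 (r = 3 + (692 - (-12)*24) = 3 + (692 - 1*(-288)) = 3 + (692 + 288) = 3 + 980 = 983)
r - I(6)*(11 + 22) = 983 - (-3 + (3/2)*6)*(11 + 22) = 983 - (-3 + 9)*33 = 983 - 6*33 = 983 - 1*198 = 983 - 198 = 785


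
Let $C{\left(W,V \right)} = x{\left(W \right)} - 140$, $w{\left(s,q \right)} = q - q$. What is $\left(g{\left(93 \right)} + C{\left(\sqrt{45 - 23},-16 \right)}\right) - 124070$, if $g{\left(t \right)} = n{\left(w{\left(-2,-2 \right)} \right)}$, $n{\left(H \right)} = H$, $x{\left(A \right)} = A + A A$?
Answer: $-124188 + \sqrt{22} \approx -1.2418 \cdot 10^{5}$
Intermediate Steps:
$x{\left(A \right)} = A + A^{2}$
$w{\left(s,q \right)} = 0$
$g{\left(t \right)} = 0$
$C{\left(W,V \right)} = -140 + W \left(1 + W\right)$ ($C{\left(W,V \right)} = W \left(1 + W\right) - 140 = -140 + W \left(1 + W\right)$)
$\left(g{\left(93 \right)} + C{\left(\sqrt{45 - 23},-16 \right)}\right) - 124070 = \left(0 - \left(140 - \sqrt{45 - 23} \left(1 + \sqrt{45 - 23}\right)\right)\right) - 124070 = \left(0 - \left(140 - \sqrt{22} \left(1 + \sqrt{22}\right)\right)\right) - 124070 = \left(-140 + \sqrt{22} \left(1 + \sqrt{22}\right)\right) - 124070 = -124210 + \sqrt{22} \left(1 + \sqrt{22}\right)$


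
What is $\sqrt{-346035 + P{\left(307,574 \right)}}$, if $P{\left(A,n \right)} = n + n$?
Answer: $i \sqrt{344887} \approx 587.27 i$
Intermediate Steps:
$P{\left(A,n \right)} = 2 n$
$\sqrt{-346035 + P{\left(307,574 \right)}} = \sqrt{-346035 + 2 \cdot 574} = \sqrt{-346035 + 1148} = \sqrt{-344887} = i \sqrt{344887}$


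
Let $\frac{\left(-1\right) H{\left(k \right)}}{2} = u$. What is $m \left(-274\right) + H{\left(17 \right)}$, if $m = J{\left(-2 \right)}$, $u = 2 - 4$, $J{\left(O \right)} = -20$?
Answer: $5484$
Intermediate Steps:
$u = -2$
$m = -20$
$H{\left(k \right)} = 4$ ($H{\left(k \right)} = \left(-2\right) \left(-2\right) = 4$)
$m \left(-274\right) + H{\left(17 \right)} = \left(-20\right) \left(-274\right) + 4 = 5480 + 4 = 5484$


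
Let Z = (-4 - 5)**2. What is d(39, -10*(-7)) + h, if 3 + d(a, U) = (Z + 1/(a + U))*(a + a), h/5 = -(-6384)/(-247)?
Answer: 8766249/1417 ≈ 6186.5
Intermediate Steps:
h = -1680/13 (h = 5*(-(-6384)/(-247)) = 5*(-(-6384)*(-1)/247) = 5*(-38*168/247) = 5*(-336/13) = -1680/13 ≈ -129.23)
Z = 81 (Z = (-9)**2 = 81)
d(a, U) = -3 + 2*a*(81 + 1/(U + a)) (d(a, U) = -3 + (81 + 1/(a + U))*(a + a) = -3 + (81 + 1/(U + a))*(2*a) = -3 + 2*a*(81 + 1/(U + a)))
d(39, -10*(-7)) + h = (-1*39 - (-30)*(-7) + 162*39**2 + 162*(-10*(-7))*39)/(-10*(-7) + 39) - 1680/13 = (-39 - 3*70 + 162*1521 + 162*70*39)/(70 + 39) - 1680/13 = (-39 - 210 + 246402 + 442260)/109 - 1680/13 = (1/109)*688413 - 1680/13 = 688413/109 - 1680/13 = 8766249/1417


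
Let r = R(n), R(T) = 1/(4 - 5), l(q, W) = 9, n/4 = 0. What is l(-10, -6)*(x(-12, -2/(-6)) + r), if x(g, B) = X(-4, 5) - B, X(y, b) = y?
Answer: -48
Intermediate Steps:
n = 0 (n = 4*0 = 0)
R(T) = -1 (R(T) = 1/(-1) = -1)
r = -1
x(g, B) = -4 - B
l(-10, -6)*(x(-12, -2/(-6)) + r) = 9*((-4 - (-2)/(-6)) - 1) = 9*((-4 - (-2)*(-1)/6) - 1) = 9*((-4 - 1*1/3) - 1) = 9*((-4 - 1/3) - 1) = 9*(-13/3 - 1) = 9*(-16/3) = -48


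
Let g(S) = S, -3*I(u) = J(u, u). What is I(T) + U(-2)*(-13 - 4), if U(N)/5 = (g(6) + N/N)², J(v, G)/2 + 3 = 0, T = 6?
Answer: -4163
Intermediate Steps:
J(v, G) = -6 (J(v, G) = -6 + 2*0 = -6 + 0 = -6)
I(u) = 2 (I(u) = -⅓*(-6) = 2)
U(N) = 245 (U(N) = 5*(6 + N/N)² = 5*(6 + 1)² = 5*7² = 5*49 = 245)
I(T) + U(-2)*(-13 - 4) = 2 + 245*(-13 - 4) = 2 + 245*(-17) = 2 - 4165 = -4163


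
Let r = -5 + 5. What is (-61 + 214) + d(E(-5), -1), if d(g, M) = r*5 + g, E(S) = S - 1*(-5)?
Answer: 153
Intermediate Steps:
r = 0
E(S) = 5 + S (E(S) = S + 5 = 5 + S)
d(g, M) = g (d(g, M) = 0*5 + g = 0 + g = g)
(-61 + 214) + d(E(-5), -1) = (-61 + 214) + (5 - 5) = 153 + 0 = 153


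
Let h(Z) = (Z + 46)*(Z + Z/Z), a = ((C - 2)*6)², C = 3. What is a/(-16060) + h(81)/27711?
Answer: 41562811/111259665 ≈ 0.37357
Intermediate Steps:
a = 36 (a = ((3 - 2)*6)² = (1*6)² = 6² = 36)
h(Z) = (1 + Z)*(46 + Z) (h(Z) = (46 + Z)*(Z + 1) = (46 + Z)*(1 + Z) = (1 + Z)*(46 + Z))
a/(-16060) + h(81)/27711 = 36/(-16060) + (46 + 81² + 47*81)/27711 = 36*(-1/16060) + (46 + 6561 + 3807)*(1/27711) = -9/4015 + 10414*(1/27711) = -9/4015 + 10414/27711 = 41562811/111259665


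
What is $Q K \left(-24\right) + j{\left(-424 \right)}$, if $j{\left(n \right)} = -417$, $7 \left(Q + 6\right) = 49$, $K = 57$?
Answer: $-1785$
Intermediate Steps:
$Q = 1$ ($Q = -6 + \frac{1}{7} \cdot 49 = -6 + 7 = 1$)
$Q K \left(-24\right) + j{\left(-424 \right)} = 1 \cdot 57 \left(-24\right) - 417 = 57 \left(-24\right) - 417 = -1368 - 417 = -1785$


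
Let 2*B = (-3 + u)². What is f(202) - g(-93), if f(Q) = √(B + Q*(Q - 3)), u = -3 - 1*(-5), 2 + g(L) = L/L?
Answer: 1 + 3*√17866/2 ≈ 201.50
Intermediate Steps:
g(L) = -1 (g(L) = -2 + L/L = -2 + 1 = -1)
u = 2 (u = -3 + 5 = 2)
B = ½ (B = (-3 + 2)²/2 = (½)*(-1)² = (½)*1 = ½ ≈ 0.50000)
f(Q) = √(½ + Q*(-3 + Q)) (f(Q) = √(½ + Q*(Q - 3)) = √(½ + Q*(-3 + Q)))
f(202) - g(-93) = √(2 - 12*202 + 4*202²)/2 - 1*(-1) = √(2 - 2424 + 4*40804)/2 + 1 = √(2 - 2424 + 163216)/2 + 1 = √160794/2 + 1 = (3*√17866)/2 + 1 = 3*√17866/2 + 1 = 1 + 3*√17866/2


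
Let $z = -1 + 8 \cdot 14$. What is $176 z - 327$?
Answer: $19209$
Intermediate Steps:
$z = 111$ ($z = -1 + 112 = 111$)
$176 z - 327 = 176 \cdot 111 - 327 = 19536 - 327 = 19209$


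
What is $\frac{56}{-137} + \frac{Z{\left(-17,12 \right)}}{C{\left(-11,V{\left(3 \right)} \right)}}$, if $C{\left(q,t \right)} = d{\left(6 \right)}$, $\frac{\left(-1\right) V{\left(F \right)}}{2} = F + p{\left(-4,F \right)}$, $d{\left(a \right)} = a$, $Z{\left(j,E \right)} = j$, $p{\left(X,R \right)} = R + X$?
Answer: $- \frac{2665}{822} \approx -3.2421$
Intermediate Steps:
$V{\left(F \right)} = 8 - 4 F$ ($V{\left(F \right)} = - 2 \left(F + \left(F - 4\right)\right) = - 2 \left(F + \left(-4 + F\right)\right) = - 2 \left(-4 + 2 F\right) = 8 - 4 F$)
$C{\left(q,t \right)} = 6$
$\frac{56}{-137} + \frac{Z{\left(-17,12 \right)}}{C{\left(-11,V{\left(3 \right)} \right)}} = \frac{56}{-137} - \frac{17}{6} = 56 \left(- \frac{1}{137}\right) - \frac{17}{6} = - \frac{56}{137} - \frac{17}{6} = - \frac{2665}{822}$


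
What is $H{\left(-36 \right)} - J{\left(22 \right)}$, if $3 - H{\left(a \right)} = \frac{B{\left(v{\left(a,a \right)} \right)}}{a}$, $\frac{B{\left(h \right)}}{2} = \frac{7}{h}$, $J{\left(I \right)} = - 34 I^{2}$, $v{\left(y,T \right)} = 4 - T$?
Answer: $\frac{11850487}{720} \approx 16459.0$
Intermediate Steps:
$B{\left(h \right)} = \frac{14}{h}$ ($B{\left(h \right)} = 2 \frac{7}{h} = \frac{14}{h}$)
$H{\left(a \right)} = 3 - \frac{14}{a \left(4 - a\right)}$ ($H{\left(a \right)} = 3 - \frac{14 \frac{1}{4 - a}}{a} = 3 - \frac{14}{a \left(4 - a\right)}$)
$H{\left(-36 \right)} - J{\left(22 \right)} = \left(3 + \frac{14}{\left(-36\right) \left(-4 - 36\right)}\right) - - 34 \cdot 22^{2} = \left(3 + 14 \left(- \frac{1}{36}\right) \frac{1}{-40}\right) - \left(-34\right) 484 = \left(3 + 14 \left(- \frac{1}{36}\right) \left(- \frac{1}{40}\right)\right) - -16456 = \left(3 + \frac{7}{720}\right) + 16456 = \frac{2167}{720} + 16456 = \frac{11850487}{720}$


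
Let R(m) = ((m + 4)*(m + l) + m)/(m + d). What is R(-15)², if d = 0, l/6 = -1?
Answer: 5184/25 ≈ 207.36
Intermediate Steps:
l = -6 (l = 6*(-1) = -6)
R(m) = (m + (-6 + m)*(4 + m))/m (R(m) = ((m + 4)*(m - 6) + m)/(m + 0) = ((4 + m)*(-6 + m) + m)/m = ((-6 + m)*(4 + m) + m)/m = (m + (-6 + m)*(4 + m))/m)
R(-15)² = (-1 - 15 - 24/(-15))² = (-1 - 15 - 24*(-1/15))² = (-1 - 15 + 8/5)² = (-72/5)² = 5184/25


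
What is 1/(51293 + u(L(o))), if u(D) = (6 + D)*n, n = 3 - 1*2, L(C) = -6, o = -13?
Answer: 1/51293 ≈ 1.9496e-5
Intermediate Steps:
n = 1 (n = 3 - 2 = 1)
u(D) = 6 + D (u(D) = (6 + D)*1 = 6 + D)
1/(51293 + u(L(o))) = 1/(51293 + (6 - 6)) = 1/(51293 + 0) = 1/51293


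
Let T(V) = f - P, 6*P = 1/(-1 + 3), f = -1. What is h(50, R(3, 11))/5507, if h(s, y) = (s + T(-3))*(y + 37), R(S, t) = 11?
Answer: 2348/5507 ≈ 0.42637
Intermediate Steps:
P = 1/12 (P = 1/(6*(-1 + 3)) = (⅙)/2 = (⅙)*(½) = 1/12 ≈ 0.083333)
T(V) = -13/12 (T(V) = -1 - 1*1/12 = -1 - 1/12 = -13/12)
h(s, y) = (37 + y)*(-13/12 + s) (h(s, y) = (s - 13/12)*(y + 37) = (-13/12 + s)*(37 + y) = (37 + y)*(-13/12 + s))
h(50, R(3, 11))/5507 = (-481/12 + 37*50 - 13/12*11 + 50*11)/5507 = (-481/12 + 1850 - 143/12 + 550)*(1/5507) = 2348*(1/5507) = 2348/5507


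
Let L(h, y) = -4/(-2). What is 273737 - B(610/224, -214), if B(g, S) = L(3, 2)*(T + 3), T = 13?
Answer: 273705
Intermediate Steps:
L(h, y) = 2 (L(h, y) = -4*(-1/2) = 2)
B(g, S) = 32 (B(g, S) = 2*(13 + 3) = 2*16 = 32)
273737 - B(610/224, -214) = 273737 - 1*32 = 273737 - 32 = 273705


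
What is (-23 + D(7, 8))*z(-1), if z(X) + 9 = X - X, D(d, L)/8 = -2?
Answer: 351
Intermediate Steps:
D(d, L) = -16 (D(d, L) = 8*(-2) = -16)
z(X) = -9 (z(X) = -9 + (X - X) = -9 + 0 = -9)
(-23 + D(7, 8))*z(-1) = (-23 - 16)*(-9) = -39*(-9) = 351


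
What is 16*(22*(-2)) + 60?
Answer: -644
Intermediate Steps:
16*(22*(-2)) + 60 = 16*(-44) + 60 = -704 + 60 = -644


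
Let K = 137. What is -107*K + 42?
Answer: -14617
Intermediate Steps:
-107*K + 42 = -107*137 + 42 = -14659 + 42 = -14617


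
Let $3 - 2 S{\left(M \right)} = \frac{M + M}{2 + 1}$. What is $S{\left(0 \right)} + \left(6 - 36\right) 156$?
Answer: $- \frac{9357}{2} \approx -4678.5$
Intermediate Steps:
$S{\left(M \right)} = \frac{3}{2} - \frac{M}{3}$ ($S{\left(M \right)} = \frac{3}{2} - \frac{\left(M + M\right) \frac{1}{2 + 1}}{2} = \frac{3}{2} - \frac{2 M \frac{1}{3}}{2} = \frac{3}{2} - \frac{\frac{2}{3} M}{2} = \frac{3}{2} - \frac{M}{3}$)
$S{\left(0 \right)} + \left(6 - 36\right) 156 = \left(\frac{3}{2} - 0\right) + \left(6 - 36\right) 156 = \left(\frac{3}{2} + 0\right) + \left(6 - 36\right) 156 = \frac{3}{2} - 4680 = - \frac{9357}{2}$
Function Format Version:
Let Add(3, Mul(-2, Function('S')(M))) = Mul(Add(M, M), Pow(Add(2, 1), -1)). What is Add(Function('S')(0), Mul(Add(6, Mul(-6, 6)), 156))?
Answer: Rational(-9357, 2) ≈ -4678.5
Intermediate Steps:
Function('S')(M) = Add(Rational(3, 2), Mul(Rational(-1, 3), M)) (Function('S')(M) = Add(Rational(3, 2), Mul(Rational(-1, 2), Mul(Add(M, M), Pow(Add(2, 1), -1)))) = Add(Rational(3, 2), Mul(Rational(-1, 2), Mul(Mul(2, M), Pow(3, -1)))) = Add(Rational(3, 2), Mul(Rational(-1, 2), Mul(Mul(2, M), Rational(1, 3)))) = Add(Rational(3, 2), Mul(Rational(-1, 2), Mul(Rational(2, 3), M))) = Add(Rational(3, 2), Mul(Rational(-1, 3), M)))
Add(Function('S')(0), Mul(Add(6, Mul(-6, 6)), 156)) = Add(Add(Rational(3, 2), Mul(Rational(-1, 3), 0)), Mul(Add(6, Mul(-6, 6)), 156)) = Add(Add(Rational(3, 2), 0), Mul(Add(6, -36), 156)) = Add(Rational(3, 2), Mul(-30, 156)) = Add(Rational(3, 2), -4680) = Rational(-9357, 2)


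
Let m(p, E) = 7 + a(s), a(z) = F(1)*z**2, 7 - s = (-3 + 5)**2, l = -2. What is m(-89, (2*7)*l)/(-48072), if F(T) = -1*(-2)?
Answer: -25/48072 ≈ -0.00052005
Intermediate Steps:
s = 3 (s = 7 - (-3 + 5)**2 = 7 - 1*2**2 = 7 - 1*4 = 7 - 4 = 3)
F(T) = 2
a(z) = 2*z**2
m(p, E) = 25 (m(p, E) = 7 + 2*3**2 = 7 + 2*9 = 7 + 18 = 25)
m(-89, (2*7)*l)/(-48072) = 25/(-48072) = 25*(-1/48072) = -25/48072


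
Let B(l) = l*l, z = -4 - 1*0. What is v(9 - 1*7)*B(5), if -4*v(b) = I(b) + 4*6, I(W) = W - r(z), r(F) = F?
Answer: -375/2 ≈ -187.50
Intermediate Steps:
z = -4 (z = -4 + 0 = -4)
I(W) = 4 + W (I(W) = W - 1*(-4) = W + 4 = 4 + W)
B(l) = l²
v(b) = -7 - b/4 (v(b) = -((4 + b) + 4*6)/4 = -((4 + b) + 24)/4 = -(28 + b)/4 = -7 - b/4)
v(9 - 1*7)*B(5) = (-7 - (9 - 1*7)/4)*5² = (-7 - (9 - 7)/4)*25 = (-7 - ¼*2)*25 = (-7 - ½)*25 = -15/2*25 = -375/2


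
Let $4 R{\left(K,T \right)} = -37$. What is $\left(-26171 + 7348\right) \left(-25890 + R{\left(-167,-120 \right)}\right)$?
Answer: $\frac{1950006331}{4} \approx 4.875 \cdot 10^{8}$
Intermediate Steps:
$R{\left(K,T \right)} = - \frac{37}{4}$ ($R{\left(K,T \right)} = \frac{1}{4} \left(-37\right) = - \frac{37}{4}$)
$\left(-26171 + 7348\right) \left(-25890 + R{\left(-167,-120 \right)}\right) = \left(-26171 + 7348\right) \left(-25890 - \frac{37}{4}\right) = \left(-18823\right) \left(- \frac{103597}{4}\right) = \frac{1950006331}{4}$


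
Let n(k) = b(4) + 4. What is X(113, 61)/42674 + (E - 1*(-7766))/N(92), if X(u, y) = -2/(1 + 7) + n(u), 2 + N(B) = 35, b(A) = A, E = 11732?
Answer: 3328231631/5632968 ≈ 590.85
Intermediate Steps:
N(B) = 33 (N(B) = -2 + 35 = 33)
n(k) = 8 (n(k) = 4 + 4 = 8)
X(u, y) = 31/4 (X(u, y) = -2/(1 + 7) + 8 = -2/8 + 8 = (1/8)*(-2) + 8 = -1/4 + 8 = 31/4)
X(113, 61)/42674 + (E - 1*(-7766))/N(92) = (31/4)/42674 + (11732 - 1*(-7766))/33 = (31/4)*(1/42674) + (11732 + 7766)*(1/33) = 31/170696 + 19498*(1/33) = 31/170696 + 19498/33 = 3328231631/5632968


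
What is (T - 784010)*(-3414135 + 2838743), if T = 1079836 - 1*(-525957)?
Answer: -472847363936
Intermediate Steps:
T = 1605793 (T = 1079836 + 525957 = 1605793)
(T - 784010)*(-3414135 + 2838743) = (1605793 - 784010)*(-3414135 + 2838743) = 821783*(-575392) = -472847363936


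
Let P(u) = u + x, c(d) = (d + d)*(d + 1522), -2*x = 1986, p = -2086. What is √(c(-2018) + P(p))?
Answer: √1998777 ≈ 1413.8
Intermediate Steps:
x = -993 (x = -½*1986 = -993)
c(d) = 2*d*(1522 + d) (c(d) = (2*d)*(1522 + d) = 2*d*(1522 + d))
P(u) = -993 + u (P(u) = u - 993 = -993 + u)
√(c(-2018) + P(p)) = √(2*(-2018)*(1522 - 2018) + (-993 - 2086)) = √(2*(-2018)*(-496) - 3079) = √(2001856 - 3079) = √1998777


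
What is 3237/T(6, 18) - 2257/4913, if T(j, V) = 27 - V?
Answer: 5294356/14739 ≈ 359.21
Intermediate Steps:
3237/T(6, 18) - 2257/4913 = 3237/(27 - 1*18) - 2257/4913 = 3237/(27 - 18) - 2257*1/4913 = 3237/9 - 2257/4913 = 3237*(1/9) - 2257/4913 = 1079/3 - 2257/4913 = 5294356/14739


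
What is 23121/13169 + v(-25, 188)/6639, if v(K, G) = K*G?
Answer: 91606019/87428991 ≈ 1.0478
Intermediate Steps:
v(K, G) = G*K
23121/13169 + v(-25, 188)/6639 = 23121/13169 + (188*(-25))/6639 = 23121*(1/13169) - 4700*1/6639 = 23121/13169 - 4700/6639 = 91606019/87428991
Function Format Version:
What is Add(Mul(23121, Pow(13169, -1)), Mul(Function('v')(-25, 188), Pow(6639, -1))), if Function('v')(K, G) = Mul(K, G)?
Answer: Rational(91606019, 87428991) ≈ 1.0478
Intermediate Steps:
Function('v')(K, G) = Mul(G, K)
Add(Mul(23121, Pow(13169, -1)), Mul(Function('v')(-25, 188), Pow(6639, -1))) = Add(Mul(23121, Pow(13169, -1)), Mul(Mul(188, -25), Pow(6639, -1))) = Add(Mul(23121, Rational(1, 13169)), Mul(-4700, Rational(1, 6639))) = Add(Rational(23121, 13169), Rational(-4700, 6639)) = Rational(91606019, 87428991)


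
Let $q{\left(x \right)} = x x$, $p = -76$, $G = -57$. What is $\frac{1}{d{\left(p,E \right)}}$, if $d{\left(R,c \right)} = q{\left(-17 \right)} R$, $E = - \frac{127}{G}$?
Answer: $- \frac{1}{21964} \approx -4.5529 \cdot 10^{-5}$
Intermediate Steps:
$q{\left(x \right)} = x^{2}$
$E = \frac{127}{57}$ ($E = - \frac{127}{-57} = \left(-127\right) \left(- \frac{1}{57}\right) = \frac{127}{57} \approx 2.2281$)
$d{\left(R,c \right)} = 289 R$ ($d{\left(R,c \right)} = \left(-17\right)^{2} R = 289 R$)
$\frac{1}{d{\left(p,E \right)}} = \frac{1}{289 \left(-76\right)} = \frac{1}{-21964} = - \frac{1}{21964}$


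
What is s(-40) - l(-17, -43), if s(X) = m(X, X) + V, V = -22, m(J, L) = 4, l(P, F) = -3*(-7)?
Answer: -39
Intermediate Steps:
l(P, F) = 21
s(X) = -18 (s(X) = 4 - 22 = -18)
s(-40) - l(-17, -43) = -18 - 1*21 = -18 - 21 = -39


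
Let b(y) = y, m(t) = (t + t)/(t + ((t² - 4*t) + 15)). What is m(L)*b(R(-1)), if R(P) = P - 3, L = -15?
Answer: 8/19 ≈ 0.42105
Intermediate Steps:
R(P) = -3 + P
m(t) = 2*t/(15 + t² - 3*t) (m(t) = (2*t)/(t + (15 + t² - 4*t)) = (2*t)/(15 + t² - 3*t) = 2*t/(15 + t² - 3*t))
m(L)*b(R(-1)) = (2*(-15)/(15 + (-15)² - 3*(-15)))*(-3 - 1) = (2*(-15)/(15 + 225 + 45))*(-4) = (2*(-15)/285)*(-4) = (2*(-15)*(1/285))*(-4) = -2/19*(-4) = 8/19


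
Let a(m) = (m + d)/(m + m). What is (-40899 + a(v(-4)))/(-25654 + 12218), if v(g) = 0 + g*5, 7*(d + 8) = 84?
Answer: 204493/67180 ≈ 3.0440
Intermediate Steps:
d = 4 (d = -8 + (⅐)*84 = -8 + 12 = 4)
v(g) = 5*g (v(g) = 0 + 5*g = 5*g)
a(m) = (4 + m)/(2*m) (a(m) = (m + 4)/(m + m) = (4 + m)/((2*m)) = (4 + m)*(1/(2*m)) = (4 + m)/(2*m))
(-40899 + a(v(-4)))/(-25654 + 12218) = (-40899 + (4 + 5*(-4))/(2*((5*(-4)))))/(-25654 + 12218) = (-40899 + (½)*(4 - 20)/(-20))/(-13436) = (-40899 + (½)*(-1/20)*(-16))*(-1/13436) = (-40899 + ⅖)*(-1/13436) = -204493/5*(-1/13436) = 204493/67180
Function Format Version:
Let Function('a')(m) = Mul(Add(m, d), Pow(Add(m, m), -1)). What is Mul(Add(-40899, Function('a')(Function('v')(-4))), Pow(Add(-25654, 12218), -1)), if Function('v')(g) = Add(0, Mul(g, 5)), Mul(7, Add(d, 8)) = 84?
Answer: Rational(204493, 67180) ≈ 3.0440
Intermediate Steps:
d = 4 (d = Add(-8, Mul(Rational(1, 7), 84)) = Add(-8, 12) = 4)
Function('v')(g) = Mul(5, g) (Function('v')(g) = Add(0, Mul(5, g)) = Mul(5, g))
Function('a')(m) = Mul(Rational(1, 2), Pow(m, -1), Add(4, m)) (Function('a')(m) = Mul(Add(m, 4), Pow(Add(m, m), -1)) = Mul(Add(4, m), Pow(Mul(2, m), -1)) = Mul(Add(4, m), Mul(Rational(1, 2), Pow(m, -1))) = Mul(Rational(1, 2), Pow(m, -1), Add(4, m)))
Mul(Add(-40899, Function('a')(Function('v')(-4))), Pow(Add(-25654, 12218), -1)) = Mul(Add(-40899, Mul(Rational(1, 2), Pow(Mul(5, -4), -1), Add(4, Mul(5, -4)))), Pow(Add(-25654, 12218), -1)) = Mul(Add(-40899, Mul(Rational(1, 2), Pow(-20, -1), Add(4, -20))), Pow(-13436, -1)) = Mul(Add(-40899, Mul(Rational(1, 2), Rational(-1, 20), -16)), Rational(-1, 13436)) = Mul(Add(-40899, Rational(2, 5)), Rational(-1, 13436)) = Mul(Rational(-204493, 5), Rational(-1, 13436)) = Rational(204493, 67180)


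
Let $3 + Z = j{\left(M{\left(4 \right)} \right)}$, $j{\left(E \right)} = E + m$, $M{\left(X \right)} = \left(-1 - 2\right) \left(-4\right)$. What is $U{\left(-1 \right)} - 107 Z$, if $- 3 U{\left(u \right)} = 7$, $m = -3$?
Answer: $- \frac{1933}{3} \approx -644.33$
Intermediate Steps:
$M{\left(X \right)} = 12$ ($M{\left(X \right)} = \left(-3\right) \left(-4\right) = 12$)
$j{\left(E \right)} = -3 + E$ ($j{\left(E \right)} = E - 3 = -3 + E$)
$Z = 6$ ($Z = -3 + \left(-3 + 12\right) = -3 + 9 = 6$)
$U{\left(u \right)} = - \frac{7}{3}$ ($U{\left(u \right)} = \left(- \frac{1}{3}\right) 7 = - \frac{7}{3}$)
$U{\left(-1 \right)} - 107 Z = - \frac{7}{3} - 642 = - \frac{1933}{3}$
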